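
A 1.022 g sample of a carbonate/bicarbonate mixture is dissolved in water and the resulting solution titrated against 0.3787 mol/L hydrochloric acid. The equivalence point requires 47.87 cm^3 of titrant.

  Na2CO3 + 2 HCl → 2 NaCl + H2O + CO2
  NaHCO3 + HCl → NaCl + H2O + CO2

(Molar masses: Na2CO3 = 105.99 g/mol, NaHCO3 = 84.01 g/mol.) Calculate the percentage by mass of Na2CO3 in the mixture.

n(HCl) = 0.04787 × 0.3787 = 0.01813 mol
Let x = n(Na2CO3), y = n(NaHCO3).
Titrant: 2x + 1y = 0.01813;  mass: 105.99x + 84.01y = 1.022
Solving, x = 8.076 × 10^-3 mol, y = 1.976 × 10^-3 mol
mass of Na2CO3 = 8.076 × 10^-3 × 105.99 = 0.8560 g
% Na2CO3 = 0.8560 / 1.022 × 100 = 83.76 %

83.76 %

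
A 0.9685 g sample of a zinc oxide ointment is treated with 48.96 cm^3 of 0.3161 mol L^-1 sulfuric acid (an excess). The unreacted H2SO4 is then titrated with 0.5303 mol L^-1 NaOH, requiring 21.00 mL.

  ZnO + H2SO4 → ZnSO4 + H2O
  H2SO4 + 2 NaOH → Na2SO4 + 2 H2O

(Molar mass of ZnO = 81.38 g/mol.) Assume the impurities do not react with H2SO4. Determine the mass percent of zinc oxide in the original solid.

83.25 %

n(H2SO4) added = 0.04896 × 0.3161 = 0.01548 mol
n(NaOH) used in back-titration = 0.02100 × 0.5303 = 0.01114 mol
From the 1:2 ratio, n(H2SO4) left over = 1/2 × 0.01114 = 5.568 × 10^-3 mol
n(H2SO4) consumed by analyte = 0.01548 − 5.568 × 10^-3 = 9.908 × 10^-3 mol
n(ZnO) = 9.908 × 10^-3 mol (1:1 ratio)
mass of ZnO = 9.908 × 10^-3 × 81.38 = 0.8063 g
% ZnO = 0.8063 / 0.9685 × 100 = 83.25 %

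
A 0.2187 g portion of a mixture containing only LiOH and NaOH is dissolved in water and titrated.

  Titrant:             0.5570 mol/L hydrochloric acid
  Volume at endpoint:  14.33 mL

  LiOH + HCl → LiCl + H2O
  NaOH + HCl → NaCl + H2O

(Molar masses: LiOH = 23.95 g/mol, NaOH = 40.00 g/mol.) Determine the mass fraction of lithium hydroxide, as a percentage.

68.62 %

n(HCl) = 0.01433 × 0.5570 = 7.982 × 10^-3 mol
Let x = n(LiOH), y = n(NaOH).
Titrant: 1x + 1y = 7.982 × 10^-3;  mass: 23.95x + 40.00y = 0.2187
Solving, x = 6.266 × 10^-3 mol, y = 1.716 × 10^-3 mol
mass of LiOH = 6.266 × 10^-3 × 23.95 = 0.1501 g
% LiOH = 0.1501 / 0.2187 × 100 = 68.62 %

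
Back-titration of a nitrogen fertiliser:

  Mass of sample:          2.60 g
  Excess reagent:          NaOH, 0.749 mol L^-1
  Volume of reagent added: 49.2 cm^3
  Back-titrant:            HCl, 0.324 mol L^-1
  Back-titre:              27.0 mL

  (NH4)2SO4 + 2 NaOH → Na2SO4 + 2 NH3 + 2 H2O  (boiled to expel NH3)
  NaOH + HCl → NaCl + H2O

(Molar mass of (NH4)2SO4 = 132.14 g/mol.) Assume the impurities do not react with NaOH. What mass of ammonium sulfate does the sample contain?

1.86 g

n(NaOH) added = 0.0492 × 0.749 = 0.0369 mol
n(HCl) used in back-titration = 0.0270 × 0.324 = 8.75 × 10^-3 mol
n(NaOH) left over = 8.75 × 10^-3 mol (1:1 ratio)
n(NaOH) consumed by analyte = 0.0369 − 8.75 × 10^-3 = 0.0281 mol
From the 1:2 ratio, n((NH4)2SO4) = 1/2 × 0.0281 = 0.0141 mol
mass of (NH4)2SO4 = 0.0141 × 132.14 = 1.86 g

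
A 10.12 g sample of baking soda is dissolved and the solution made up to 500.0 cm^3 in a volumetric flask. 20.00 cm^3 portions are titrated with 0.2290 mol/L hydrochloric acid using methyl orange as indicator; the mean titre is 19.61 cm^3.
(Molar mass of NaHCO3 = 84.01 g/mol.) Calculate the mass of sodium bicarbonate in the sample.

NaHCO3 + HCl → NaCl + H2O + CO2
n(HCl) per titration = 0.01961 × 0.2290 = 4.491 × 10^-3 mol
n(NaHCO3) in each aliquot = 4.491 × 10^-3 mol (1:1 ratio)
n(NaHCO3) in the whole flask = 4.491 × 10^-3 × 500.0/20.00 = 0.1123 mol
mass of NaHCO3 = 0.1123 × 84.01 = 9.432 g

9.432 g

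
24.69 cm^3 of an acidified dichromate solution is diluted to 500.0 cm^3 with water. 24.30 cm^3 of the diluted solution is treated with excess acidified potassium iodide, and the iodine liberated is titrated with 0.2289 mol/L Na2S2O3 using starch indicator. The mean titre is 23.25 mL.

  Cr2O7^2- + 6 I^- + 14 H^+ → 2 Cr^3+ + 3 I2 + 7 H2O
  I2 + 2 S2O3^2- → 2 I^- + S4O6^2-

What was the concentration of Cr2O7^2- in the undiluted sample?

n(S2O3^2-) = 0.02325 × 0.2289 = 5.322 × 10^-3 mol
n(I2) = n(S2O3^2-)/2 = 2.661 × 10^-3 mol
From the 1:3 ratio, n(Cr2O7^2-) in the aliquot = 1/3 × 2.661 × 10^-3 = 8.870 × 10^-4 mol
[Cr2O7^2-]_dilute = 8.870 × 10^-4 / 0.02430 = 0.03650 mol/L
[Cr2O7^2-]_original = 0.03650 × 500.0/24.69 = 0.7392 mol/L

0.7392 mol/L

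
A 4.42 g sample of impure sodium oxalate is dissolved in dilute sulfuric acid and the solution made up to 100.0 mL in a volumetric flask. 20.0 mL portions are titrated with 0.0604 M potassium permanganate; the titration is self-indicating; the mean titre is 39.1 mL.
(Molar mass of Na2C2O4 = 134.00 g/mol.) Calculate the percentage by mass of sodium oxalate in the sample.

2 MnO4^- + 5 C2O4^2- + 16 H^+ → 2 Mn^2+ + 10 CO2 + 8 H2O
n(KMnO4) per titration = 0.0391 × 0.0604 = 2.36 × 10^-3 mol
From the 5:2 ratio, n(Na2C2O4) in each aliquot = 5/2 × 2.36 × 10^-3 = 5.90 × 10^-3 mol
n(Na2C2O4) in the whole flask = 5.90 × 10^-3 × 100.0/20.0 = 0.0295 mol
mass of Na2C2O4 = 0.0295 × 134.00 = 3.96 g
% Na2C2O4 = 3.96 / 4.42 × 100 = 89.5 %

89.5 %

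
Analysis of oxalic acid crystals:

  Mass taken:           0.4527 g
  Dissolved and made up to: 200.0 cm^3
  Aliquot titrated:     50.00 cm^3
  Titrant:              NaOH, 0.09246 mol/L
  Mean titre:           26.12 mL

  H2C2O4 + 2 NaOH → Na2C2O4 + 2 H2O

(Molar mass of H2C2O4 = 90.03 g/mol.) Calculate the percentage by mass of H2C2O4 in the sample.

96.06 %

n(NaOH) per titration = 0.02612 × 0.09246 = 2.415 × 10^-3 mol
From the 1:2 ratio, n(H2C2O4) in each aliquot = 1/2 × 2.415 × 10^-3 = 1.208 × 10^-3 mol
n(H2C2O4) in the whole flask = 1.208 × 10^-3 × 200.0/50.00 = 4.830 × 10^-3 mol
mass of H2C2O4 = 4.830 × 10^-3 × 90.03 = 0.4349 g
% H2C2O4 = 0.4349 / 0.4527 × 100 = 96.06 %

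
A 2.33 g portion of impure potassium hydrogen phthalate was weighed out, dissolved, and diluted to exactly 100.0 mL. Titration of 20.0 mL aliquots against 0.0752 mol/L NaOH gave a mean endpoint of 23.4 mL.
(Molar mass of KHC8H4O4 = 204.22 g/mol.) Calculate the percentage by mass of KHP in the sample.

77.1 %

KHC8H4O4 + NaOH → KNaC8H4O4 + H2O
n(NaOH) per titration = 0.0234 × 0.0752 = 1.76 × 10^-3 mol
n(KHC8H4O4) in each aliquot = 1.76 × 10^-3 mol (1:1 ratio)
n(KHC8H4O4) in the whole flask = 1.76 × 10^-3 × 100.0/20.0 = 8.80 × 10^-3 mol
mass of KHC8H4O4 = 8.80 × 10^-3 × 204.22 = 1.80 g
% KHC8H4O4 = 1.80 / 2.33 × 100 = 77.1 %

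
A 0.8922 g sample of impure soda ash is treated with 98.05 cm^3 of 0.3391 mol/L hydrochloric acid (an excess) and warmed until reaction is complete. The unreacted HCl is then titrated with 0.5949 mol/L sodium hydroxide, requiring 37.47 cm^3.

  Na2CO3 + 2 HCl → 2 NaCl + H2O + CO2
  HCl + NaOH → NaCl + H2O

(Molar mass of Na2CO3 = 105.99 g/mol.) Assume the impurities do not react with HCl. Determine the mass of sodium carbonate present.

0.5807 g

n(HCl) added = 0.09805 × 0.3391 = 0.03325 mol
n(NaOH) used in back-titration = 0.03747 × 0.5949 = 0.02229 mol
n(HCl) left over = 0.02229 mol (1:1 ratio)
n(HCl) consumed by analyte = 0.03325 − 0.02229 = 0.01096 mol
From the 1:2 ratio, n(Na2CO3) = 1/2 × 0.01096 = 5.479 × 10^-3 mol
mass of Na2CO3 = 5.479 × 10^-3 × 105.99 = 0.5807 g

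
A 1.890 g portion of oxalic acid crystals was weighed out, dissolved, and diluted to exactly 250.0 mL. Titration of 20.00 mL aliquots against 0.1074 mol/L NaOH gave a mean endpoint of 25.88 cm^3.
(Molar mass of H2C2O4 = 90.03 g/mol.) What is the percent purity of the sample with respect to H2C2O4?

82.75 %

H2C2O4 + 2 NaOH → Na2C2O4 + 2 H2O
n(NaOH) per titration = 0.02588 × 0.1074 = 2.780 × 10^-3 mol
From the 1:2 ratio, n(H2C2O4) in each aliquot = 1/2 × 2.780 × 10^-3 = 1.390 × 10^-3 mol
n(H2C2O4) in the whole flask = 1.390 × 10^-3 × 250.0/20.00 = 0.01737 mol
mass of H2C2O4 = 0.01737 × 90.03 = 1.564 g
% H2C2O4 = 1.564 / 1.890 × 100 = 82.75 %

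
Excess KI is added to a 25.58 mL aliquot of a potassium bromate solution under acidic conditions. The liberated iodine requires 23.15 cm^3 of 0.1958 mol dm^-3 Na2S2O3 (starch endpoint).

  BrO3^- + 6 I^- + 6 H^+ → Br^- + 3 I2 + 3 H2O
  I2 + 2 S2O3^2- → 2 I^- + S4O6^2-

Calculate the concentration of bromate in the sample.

n(S2O3^2-) = 0.02315 × 0.1958 = 4.533 × 10^-3 mol
n(I2) = n(S2O3^2-)/2 = 2.266 × 10^-3 mol
From the 1:3 ratio, n(BrO3^-) in the aliquot = 1/3 × 2.266 × 10^-3 = 7.555 × 10^-4 mol
[BrO3^-] = 7.555 × 10^-4 / 0.02558 = 0.02953 mol/L

0.02953 mol/L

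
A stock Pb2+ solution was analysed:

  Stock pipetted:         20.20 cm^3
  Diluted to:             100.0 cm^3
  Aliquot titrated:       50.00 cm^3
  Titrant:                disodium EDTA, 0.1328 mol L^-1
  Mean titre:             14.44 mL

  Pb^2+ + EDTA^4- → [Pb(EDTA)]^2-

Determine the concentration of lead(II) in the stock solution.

0.1899 mol/L

n(EDTA) = 0.01444 × 0.1328 = 1.918 × 10^-3 mol
n(Pb2+) in the aliquot = 1.918 × 10^-3 mol (1:1 ratio)
[Pb2+]_dilute = 1.918 × 10^-3 / 0.05000 = 0.03835 mol/L
Dilution factor = 100.0 / 20.20 = 4.950
[Pb2+]_stock = 0.03835 × 4.950 = 0.1899 mol/L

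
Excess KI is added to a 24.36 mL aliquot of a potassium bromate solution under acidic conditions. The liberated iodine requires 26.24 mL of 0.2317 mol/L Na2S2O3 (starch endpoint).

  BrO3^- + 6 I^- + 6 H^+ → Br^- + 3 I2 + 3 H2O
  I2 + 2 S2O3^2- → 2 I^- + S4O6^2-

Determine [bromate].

n(S2O3^2-) = 0.02624 × 0.2317 = 6.080 × 10^-3 mol
n(I2) = n(S2O3^2-)/2 = 3.040 × 10^-3 mol
From the 1:3 ratio, n(BrO3^-) in the aliquot = 1/3 × 3.040 × 10^-3 = 1.013 × 10^-3 mol
[BrO3^-] = 1.013 × 10^-3 / 0.02436 = 0.04160 mol/L

0.04160 mol/L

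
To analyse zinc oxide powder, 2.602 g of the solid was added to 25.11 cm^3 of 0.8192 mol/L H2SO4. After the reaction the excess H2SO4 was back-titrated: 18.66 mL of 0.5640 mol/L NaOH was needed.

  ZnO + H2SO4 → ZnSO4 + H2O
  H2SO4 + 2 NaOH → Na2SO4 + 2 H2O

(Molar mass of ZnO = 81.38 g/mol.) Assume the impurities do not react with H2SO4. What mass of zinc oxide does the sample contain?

n(H2SO4) added = 0.02511 × 0.8192 = 0.02057 mol
n(NaOH) used in back-titration = 0.01866 × 0.5640 = 0.01052 mol
From the 1:2 ratio, n(H2SO4) left over = 1/2 × 0.01052 = 5.262 × 10^-3 mol
n(H2SO4) consumed by analyte = 0.02057 − 5.262 × 10^-3 = 0.01531 mol
n(ZnO) = 0.01531 mol (1:1 ratio)
mass of ZnO = 0.01531 × 81.38 = 1.246 g

1.246 g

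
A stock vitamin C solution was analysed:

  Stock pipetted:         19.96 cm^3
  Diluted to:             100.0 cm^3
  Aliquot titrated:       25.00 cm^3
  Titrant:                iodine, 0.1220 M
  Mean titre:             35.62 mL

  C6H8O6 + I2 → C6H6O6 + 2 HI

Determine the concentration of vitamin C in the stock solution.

n(I2) = 0.03562 × 0.1220 = 4.346 × 10^-3 mol
n(C6H8O6) in the aliquot = 4.346 × 10^-3 mol (1:1 ratio)
[C6H8O6]_dilute = 4.346 × 10^-3 / 0.02500 = 0.1738 mol/L
Dilution factor = 100.0 / 19.96 = 5.010
[C6H8O6]_stock = 0.1738 × 5.010 = 0.8709 mol/L

0.8709 M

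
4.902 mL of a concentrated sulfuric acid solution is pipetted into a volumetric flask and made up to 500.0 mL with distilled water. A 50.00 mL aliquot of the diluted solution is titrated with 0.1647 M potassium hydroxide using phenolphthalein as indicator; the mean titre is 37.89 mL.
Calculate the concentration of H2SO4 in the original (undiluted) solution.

6.365 M

H2SO4 + 2 KOH → K2SO4 + 2 H2O
n(KOH) = 0.03789 × 0.1647 = 6.240 × 10^-3 mol
From the 1:2 ratio, n(H2SO4) in the aliquot = 1/2 × 6.240 × 10^-3 = 3.120 × 10^-3 mol
[H2SO4]_dilute = 3.120 × 10^-3 / 0.05000 = 0.06240 mol/L
Dilution factor = 500.0 / 4.902 = 102.0
[H2SO4]_stock = 0.06240 × 102.0 = 6.365 mol/L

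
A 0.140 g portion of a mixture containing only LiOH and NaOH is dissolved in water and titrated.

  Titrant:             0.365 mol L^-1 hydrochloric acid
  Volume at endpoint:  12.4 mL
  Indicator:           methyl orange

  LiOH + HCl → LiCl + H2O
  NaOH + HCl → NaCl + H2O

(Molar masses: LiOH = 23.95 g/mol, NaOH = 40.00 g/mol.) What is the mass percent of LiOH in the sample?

43.7 %

n(HCl) = 0.0124 × 0.365 = 4.53 × 10^-3 mol
Let x = n(LiOH), y = n(NaOH).
Titrant: 1x + 1y = 4.53 × 10^-3;  mass: 23.95x + 40.00y = 0.140
Solving, x = 2.56 × 10^-3 mol, y = 1.97 × 10^-3 mol
mass of LiOH = 2.56 × 10^-3 × 23.95 = 0.0612 g
% LiOH = 0.0612 / 0.140 × 100 = 43.7 %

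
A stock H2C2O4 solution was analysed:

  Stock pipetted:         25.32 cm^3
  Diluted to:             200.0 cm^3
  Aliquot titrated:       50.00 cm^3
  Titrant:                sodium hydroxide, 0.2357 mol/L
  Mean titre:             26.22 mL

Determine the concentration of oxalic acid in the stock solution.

0.4882 mol/L

H2C2O4 + 2 NaOH → Na2C2O4 + 2 H2O
n(NaOH) = 0.02622 × 0.2357 = 6.180 × 10^-3 mol
From the 1:2 ratio, n(H2C2O4) in the aliquot = 1/2 × 6.180 × 10^-3 = 3.090 × 10^-3 mol
[H2C2O4]_dilute = 3.090 × 10^-3 / 0.05000 = 0.06180 mol/L
Dilution factor = 200.0 / 25.32 = 7.899
[H2C2O4]_stock = 0.06180 × 7.899 = 0.4882 mol/L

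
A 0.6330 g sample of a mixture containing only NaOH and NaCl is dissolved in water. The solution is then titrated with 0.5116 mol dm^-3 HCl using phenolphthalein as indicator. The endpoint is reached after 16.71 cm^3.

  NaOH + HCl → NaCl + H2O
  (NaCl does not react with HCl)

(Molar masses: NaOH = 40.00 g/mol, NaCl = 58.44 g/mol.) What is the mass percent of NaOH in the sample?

54.02 %

n(HCl) = 0.01671 × 0.5116 = 8.549 × 10^-3 mol
Let x = n(NaOH), y = n(NaCl).
Titrant: 1x = 8.549 × 10^-3;  mass: 40.00x + 58.44y = 0.6330
Solving, x = 8.549 × 10^-3 mol, y = 4.980 × 10^-3 mol
mass of NaOH = 8.549 × 10^-3 × 40.00 = 0.3420 g
% NaOH = 0.3420 / 0.6330 × 100 = 54.02 %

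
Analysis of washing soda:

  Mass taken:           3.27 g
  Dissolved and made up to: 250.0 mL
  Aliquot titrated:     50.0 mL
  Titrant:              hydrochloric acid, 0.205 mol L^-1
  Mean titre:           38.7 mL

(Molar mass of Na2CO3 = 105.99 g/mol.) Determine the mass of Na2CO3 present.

Na2CO3 + 2 HCl → 2 NaCl + H2O + CO2
n(HCl) per titration = 0.0387 × 0.205 = 7.93 × 10^-3 mol
From the 1:2 ratio, n(Na2CO3) in each aliquot = 1/2 × 7.93 × 10^-3 = 3.97 × 10^-3 mol
n(Na2CO3) in the whole flask = 3.97 × 10^-3 × 250.0/50.0 = 0.0198 mol
mass of Na2CO3 = 0.0198 × 105.99 = 2.10 g

2.10 g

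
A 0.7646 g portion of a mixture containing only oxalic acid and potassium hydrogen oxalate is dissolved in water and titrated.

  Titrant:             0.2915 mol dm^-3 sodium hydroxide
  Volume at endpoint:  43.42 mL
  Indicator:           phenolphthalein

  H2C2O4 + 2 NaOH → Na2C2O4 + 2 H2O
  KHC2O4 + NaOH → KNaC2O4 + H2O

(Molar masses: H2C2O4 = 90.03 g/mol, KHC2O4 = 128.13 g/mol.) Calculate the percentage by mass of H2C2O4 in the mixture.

60.71 %

n(NaOH) = 0.04342 × 0.2915 = 0.01266 mol
Let x = n(H2C2O4), y = n(KHC2O4).
Titrant: 2x + 1y = 0.01266;  mass: 90.03x + 128.13y = 0.7646
Solving, x = 5.156 × 10^-3 mol, y = 2.344 × 10^-3 mol
mass of H2C2O4 = 5.156 × 10^-3 × 90.03 = 0.4642 g
% H2C2O4 = 0.4642 / 0.7646 × 100 = 60.71 %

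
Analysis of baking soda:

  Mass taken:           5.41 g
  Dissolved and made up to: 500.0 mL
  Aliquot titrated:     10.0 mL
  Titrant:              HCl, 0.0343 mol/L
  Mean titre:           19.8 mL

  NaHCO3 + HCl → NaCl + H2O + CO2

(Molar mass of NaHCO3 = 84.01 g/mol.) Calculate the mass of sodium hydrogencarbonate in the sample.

2.85 g

n(HCl) per titration = 0.0198 × 0.0343 = 6.79 × 10^-4 mol
n(NaHCO3) in each aliquot = 6.79 × 10^-4 mol (1:1 ratio)
n(NaHCO3) in the whole flask = 6.79 × 10^-4 × 500.0/10.0 = 0.0340 mol
mass of NaHCO3 = 0.0340 × 84.01 = 2.85 g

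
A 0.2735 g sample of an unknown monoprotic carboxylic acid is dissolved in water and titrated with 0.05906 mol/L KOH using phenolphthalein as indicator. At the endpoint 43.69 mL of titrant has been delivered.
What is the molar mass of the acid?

n(KOH) = 0.04369 L × 0.05906 mol/L = 2.580 × 10^-3 mol
n(HA) = 2.580 × 10^-3 mol (1:1 ratio)
M = m / n = 0.2735 g / 2.580 × 10^-3 mol = 106.0 g/mol

106.0 g/mol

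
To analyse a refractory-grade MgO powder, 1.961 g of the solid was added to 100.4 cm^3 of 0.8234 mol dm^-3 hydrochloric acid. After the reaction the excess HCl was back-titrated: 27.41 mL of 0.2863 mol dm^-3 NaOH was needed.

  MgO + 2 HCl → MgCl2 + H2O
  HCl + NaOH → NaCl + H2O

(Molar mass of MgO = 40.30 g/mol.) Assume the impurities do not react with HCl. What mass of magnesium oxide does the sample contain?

n(HCl) added = 0.1004 × 0.8234 = 0.08267 mol
n(NaOH) used in back-titration = 0.02741 × 0.2863 = 7.847 × 10^-3 mol
n(HCl) left over = 7.847 × 10^-3 mol (1:1 ratio)
n(HCl) consumed by analyte = 0.08267 − 7.847 × 10^-3 = 0.07482 mol
From the 1:2 ratio, n(MgO) = 1/2 × 0.07482 = 0.03741 mol
mass of MgO = 0.03741 × 40.30 = 1.508 g

1.508 g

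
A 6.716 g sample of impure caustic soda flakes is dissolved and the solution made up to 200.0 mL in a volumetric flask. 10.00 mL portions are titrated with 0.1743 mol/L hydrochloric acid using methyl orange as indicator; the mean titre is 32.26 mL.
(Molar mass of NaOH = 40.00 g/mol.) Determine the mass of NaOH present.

NaOH + HCl → NaCl + H2O
n(HCl) per titration = 0.03226 × 0.1743 = 5.623 × 10^-3 mol
n(NaOH) in each aliquot = 5.623 × 10^-3 mol (1:1 ratio)
n(NaOH) in the whole flask = 5.623 × 10^-3 × 200.0/10.00 = 0.1125 mol
mass of NaOH = 0.1125 × 40.00 = 4.498 g

4.498 g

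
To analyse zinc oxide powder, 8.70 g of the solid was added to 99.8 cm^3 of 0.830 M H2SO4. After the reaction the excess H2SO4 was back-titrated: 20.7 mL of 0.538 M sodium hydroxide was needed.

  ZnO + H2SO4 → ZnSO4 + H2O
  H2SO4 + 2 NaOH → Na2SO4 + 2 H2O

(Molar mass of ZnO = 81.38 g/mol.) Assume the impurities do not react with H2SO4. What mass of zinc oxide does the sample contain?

n(H2SO4) added = 0.0998 × 0.830 = 0.0828 mol
n(NaOH) used in back-titration = 0.0207 × 0.538 = 0.0111 mol
From the 1:2 ratio, n(H2SO4) left over = 1/2 × 0.0111 = 5.57 × 10^-3 mol
n(H2SO4) consumed by analyte = 0.0828 − 5.57 × 10^-3 = 0.0773 mol
n(ZnO) = 0.0773 mol (1:1 ratio)
mass of ZnO = 0.0773 × 81.38 = 6.29 g

6.29 g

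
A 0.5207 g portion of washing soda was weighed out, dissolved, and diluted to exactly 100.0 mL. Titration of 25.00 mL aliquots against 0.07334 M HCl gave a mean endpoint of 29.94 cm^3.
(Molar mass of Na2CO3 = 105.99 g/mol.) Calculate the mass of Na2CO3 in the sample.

Na2CO3 + 2 HCl → 2 NaCl + H2O + CO2
n(HCl) per titration = 0.02994 × 0.07334 = 2.196 × 10^-3 mol
From the 1:2 ratio, n(Na2CO3) in each aliquot = 1/2 × 2.196 × 10^-3 = 1.098 × 10^-3 mol
n(Na2CO3) in the whole flask = 1.098 × 10^-3 × 100.0/25.00 = 4.392 × 10^-3 mol
mass of Na2CO3 = 4.392 × 10^-3 × 105.99 = 0.4655 g

0.4655 g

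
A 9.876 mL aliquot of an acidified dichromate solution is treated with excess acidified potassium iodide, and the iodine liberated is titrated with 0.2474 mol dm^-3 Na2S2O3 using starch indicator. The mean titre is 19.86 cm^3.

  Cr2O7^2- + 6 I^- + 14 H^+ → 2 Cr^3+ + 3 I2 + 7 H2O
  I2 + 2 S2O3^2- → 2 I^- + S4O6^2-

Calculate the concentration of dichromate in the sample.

0.08292 mol/L

n(S2O3^2-) = 0.01986 × 0.2474 = 4.913 × 10^-3 mol
n(I2) = n(S2O3^2-)/2 = 2.457 × 10^-3 mol
From the 1:3 ratio, n(Cr2O7^2-) in the aliquot = 1/3 × 2.457 × 10^-3 = 8.189 × 10^-4 mol
[Cr2O7^2-] = 8.189 × 10^-4 / 0.009876 = 0.08292 mol/L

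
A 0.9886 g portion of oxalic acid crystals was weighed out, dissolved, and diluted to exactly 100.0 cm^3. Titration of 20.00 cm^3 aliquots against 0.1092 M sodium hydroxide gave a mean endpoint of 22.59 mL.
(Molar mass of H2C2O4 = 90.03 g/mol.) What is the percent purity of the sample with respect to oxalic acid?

H2C2O4 + 2 NaOH → Na2C2O4 + 2 H2O
n(NaOH) per titration = 0.02259 × 0.1092 = 2.467 × 10^-3 mol
From the 1:2 ratio, n(H2C2O4) in each aliquot = 1/2 × 2.467 × 10^-3 = 1.233 × 10^-3 mol
n(H2C2O4) in the whole flask = 1.233 × 10^-3 × 100.0/20.00 = 6.167 × 10^-3 mol
mass of H2C2O4 = 6.167 × 10^-3 × 90.03 = 0.5552 g
% H2C2O4 = 0.5552 / 0.9886 × 100 = 56.16 %

56.16 %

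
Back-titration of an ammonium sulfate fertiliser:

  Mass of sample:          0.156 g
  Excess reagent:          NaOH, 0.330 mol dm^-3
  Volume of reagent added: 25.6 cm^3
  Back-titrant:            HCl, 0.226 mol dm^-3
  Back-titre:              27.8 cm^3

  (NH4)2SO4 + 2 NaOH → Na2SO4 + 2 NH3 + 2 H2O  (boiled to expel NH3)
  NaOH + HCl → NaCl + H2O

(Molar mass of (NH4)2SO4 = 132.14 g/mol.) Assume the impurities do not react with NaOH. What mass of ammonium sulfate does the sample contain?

0.143 g

n(NaOH) added = 0.0256 × 0.330 = 8.45 × 10^-3 mol
n(HCl) used in back-titration = 0.0278 × 0.226 = 6.28 × 10^-3 mol
n(NaOH) left over = 6.28 × 10^-3 mol (1:1 ratio)
n(NaOH) consumed by analyte = 8.45 × 10^-3 − 6.28 × 10^-3 = 2.17 × 10^-3 mol
From the 1:2 ratio, n((NH4)2SO4) = 1/2 × 2.17 × 10^-3 = 1.08 × 10^-3 mol
mass of (NH4)2SO4 = 1.08 × 10^-3 × 132.14 = 0.143 g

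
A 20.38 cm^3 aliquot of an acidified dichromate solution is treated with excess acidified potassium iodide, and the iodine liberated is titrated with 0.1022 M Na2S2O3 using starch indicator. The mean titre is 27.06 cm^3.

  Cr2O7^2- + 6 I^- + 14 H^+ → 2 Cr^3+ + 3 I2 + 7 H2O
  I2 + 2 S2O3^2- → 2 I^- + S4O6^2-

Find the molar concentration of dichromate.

0.02262 M

n(S2O3^2-) = 0.02706 × 0.1022 = 2.766 × 10^-3 mol
n(I2) = n(S2O3^2-)/2 = 1.383 × 10^-3 mol
From the 1:3 ratio, n(Cr2O7^2-) in the aliquot = 1/3 × 1.383 × 10^-3 = 4.609 × 10^-4 mol
[Cr2O7^2-] = 4.609 × 10^-4 / 0.02038 = 0.02262 mol/L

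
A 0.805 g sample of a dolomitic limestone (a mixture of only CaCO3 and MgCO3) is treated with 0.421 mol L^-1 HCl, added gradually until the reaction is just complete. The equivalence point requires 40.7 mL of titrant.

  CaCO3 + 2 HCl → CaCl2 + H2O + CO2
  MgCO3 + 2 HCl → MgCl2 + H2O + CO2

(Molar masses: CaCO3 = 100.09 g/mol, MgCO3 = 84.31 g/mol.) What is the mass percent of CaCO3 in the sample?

n(HCl) = 0.0407 × 0.421 = 0.0171 mol
Let x = n(CaCO3), y = n(MgCO3).
Titrant: 2x + 2y = 0.0171;  mass: 100.09x + 84.31y = 0.805
Solving, x = 5.24 × 10^-3 mol, y = 3.33 × 10^-3 mol
mass of CaCO3 = 5.24 × 10^-3 × 100.09 = 0.524 g
% CaCO3 = 0.524 / 0.805 × 100 = 65.2 %

65.2 %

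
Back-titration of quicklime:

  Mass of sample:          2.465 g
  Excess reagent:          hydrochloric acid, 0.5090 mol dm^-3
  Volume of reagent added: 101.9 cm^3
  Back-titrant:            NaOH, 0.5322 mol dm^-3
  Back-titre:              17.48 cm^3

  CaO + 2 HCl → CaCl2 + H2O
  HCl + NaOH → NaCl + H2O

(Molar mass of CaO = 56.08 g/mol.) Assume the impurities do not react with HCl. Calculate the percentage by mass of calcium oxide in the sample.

48.42 %

n(HCl) added = 0.1019 × 0.5090 = 0.05187 mol
n(NaOH) used in back-titration = 0.01748 × 0.5322 = 9.303 × 10^-3 mol
n(HCl) left over = 9.303 × 10^-3 mol (1:1 ratio)
n(HCl) consumed by analyte = 0.05187 − 9.303 × 10^-3 = 0.04256 mol
From the 1:2 ratio, n(CaO) = 1/2 × 0.04256 = 0.02128 mol
mass of CaO = 0.02128 × 56.08 = 1.194 g
% CaO = 1.194 / 2.465 × 100 = 48.42 %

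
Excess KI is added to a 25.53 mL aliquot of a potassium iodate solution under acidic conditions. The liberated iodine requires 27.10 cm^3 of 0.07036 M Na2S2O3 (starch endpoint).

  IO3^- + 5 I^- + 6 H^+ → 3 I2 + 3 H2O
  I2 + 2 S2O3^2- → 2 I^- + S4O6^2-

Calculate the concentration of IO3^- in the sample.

0.01245 M

n(S2O3^2-) = 0.02710 × 0.07036 = 1.907 × 10^-3 mol
n(I2) = n(S2O3^2-)/2 = 9.534 × 10^-4 mol
From the 1:3 ratio, n(IO3^-) in the aliquot = 1/3 × 9.534 × 10^-4 = 3.178 × 10^-4 mol
[IO3^-] = 3.178 × 10^-4 / 0.02553 = 0.01245 mol/L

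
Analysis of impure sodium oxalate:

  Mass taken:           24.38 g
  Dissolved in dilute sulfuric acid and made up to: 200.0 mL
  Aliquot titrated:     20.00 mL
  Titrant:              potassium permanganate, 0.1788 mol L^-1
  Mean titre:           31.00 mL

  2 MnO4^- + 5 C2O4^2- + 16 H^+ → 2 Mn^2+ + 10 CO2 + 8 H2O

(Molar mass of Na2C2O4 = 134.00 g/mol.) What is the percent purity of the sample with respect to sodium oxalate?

n(KMnO4) per titration = 0.03100 × 0.1788 = 5.543 × 10^-3 mol
From the 5:2 ratio, n(Na2C2O4) in each aliquot = 5/2 × 5.543 × 10^-3 = 0.01386 mol
n(Na2C2O4) in the whole flask = 0.01386 × 200.0/20.00 = 0.1386 mol
mass of Na2C2O4 = 0.1386 × 134.00 = 18.57 g
% Na2C2O4 = 18.57 / 24.38 × 100 = 76.16 %

76.16 %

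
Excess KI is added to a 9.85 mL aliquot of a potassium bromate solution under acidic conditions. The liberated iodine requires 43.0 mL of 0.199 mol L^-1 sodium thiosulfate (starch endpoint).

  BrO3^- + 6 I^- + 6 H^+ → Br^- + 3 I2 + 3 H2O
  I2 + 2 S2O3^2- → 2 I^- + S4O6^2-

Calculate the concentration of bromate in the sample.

n(S2O3^2-) = 0.0430 × 0.199 = 8.56 × 10^-3 mol
n(I2) = n(S2O3^2-)/2 = 4.28 × 10^-3 mol
From the 1:3 ratio, n(BrO3^-) in the aliquot = 1/3 × 4.28 × 10^-3 = 1.43 × 10^-3 mol
[BrO3^-] = 1.43 × 10^-3 / 0.00985 = 0.145 mol/L

0.145 mol/L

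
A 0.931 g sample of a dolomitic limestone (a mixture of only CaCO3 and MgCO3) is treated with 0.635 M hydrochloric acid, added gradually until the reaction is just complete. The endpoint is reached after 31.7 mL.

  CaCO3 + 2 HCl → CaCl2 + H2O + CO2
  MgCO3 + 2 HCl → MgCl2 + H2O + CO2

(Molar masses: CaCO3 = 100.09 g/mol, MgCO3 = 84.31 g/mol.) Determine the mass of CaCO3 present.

0.523 g

n(HCl) = 0.0317 × 0.635 = 0.0201 mol
Let x = n(CaCO3), y = n(MgCO3).
Titrant: 2x + 2y = 0.0201;  mass: 100.09x + 84.31y = 0.931
Solving, x = 5.22 × 10^-3 mol, y = 4.84 × 10^-3 mol
mass of CaCO3 = 5.22 × 10^-3 × 100.09 = 0.523 g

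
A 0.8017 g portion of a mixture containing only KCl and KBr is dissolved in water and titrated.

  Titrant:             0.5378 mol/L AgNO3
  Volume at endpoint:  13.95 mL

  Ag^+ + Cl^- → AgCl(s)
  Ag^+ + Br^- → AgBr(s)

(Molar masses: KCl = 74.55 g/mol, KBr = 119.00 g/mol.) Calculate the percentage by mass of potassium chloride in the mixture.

19.05 %

n(AgNO3) = 0.01395 × 0.5378 = 7.502 × 10^-3 mol
Let x = n(KCl), y = n(KBr).
Titrant: 1x + 1y = 7.502 × 10^-3;  mass: 74.55x + 119.00y = 0.8017
Solving, x = 2.049 × 10^-3 mol, y = 5.453 × 10^-3 mol
mass of KCl = 2.049 × 10^-3 × 74.55 = 0.1527 g
% KCl = 0.1527 / 0.8017 × 100 = 19.05 %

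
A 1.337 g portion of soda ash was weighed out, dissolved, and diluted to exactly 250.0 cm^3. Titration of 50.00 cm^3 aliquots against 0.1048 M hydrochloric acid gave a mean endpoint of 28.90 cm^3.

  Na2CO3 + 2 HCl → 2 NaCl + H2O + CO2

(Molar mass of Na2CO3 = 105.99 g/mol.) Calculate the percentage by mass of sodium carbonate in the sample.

60.03 %

n(HCl) per titration = 0.02890 × 0.1048 = 3.029 × 10^-3 mol
From the 1:2 ratio, n(Na2CO3) in each aliquot = 1/2 × 3.029 × 10^-3 = 1.514 × 10^-3 mol
n(Na2CO3) in the whole flask = 1.514 × 10^-3 × 250.0/50.00 = 7.572 × 10^-3 mol
mass of Na2CO3 = 7.572 × 10^-3 × 105.99 = 0.8025 g
% Na2CO3 = 0.8025 / 1.337 × 100 = 60.03 %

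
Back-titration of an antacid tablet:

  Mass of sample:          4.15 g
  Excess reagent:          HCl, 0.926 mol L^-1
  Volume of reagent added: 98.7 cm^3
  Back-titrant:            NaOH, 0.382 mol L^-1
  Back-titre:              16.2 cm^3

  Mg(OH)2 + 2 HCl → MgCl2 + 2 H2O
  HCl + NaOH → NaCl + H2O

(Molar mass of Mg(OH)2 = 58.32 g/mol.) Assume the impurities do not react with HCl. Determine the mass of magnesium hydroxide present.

2.48 g

n(HCl) added = 0.0987 × 0.926 = 0.0914 mol
n(NaOH) used in back-titration = 0.0162 × 0.382 = 6.19 × 10^-3 mol
n(HCl) left over = 6.19 × 10^-3 mol (1:1 ratio)
n(HCl) consumed by analyte = 0.0914 − 6.19 × 10^-3 = 0.0852 mol
From the 1:2 ratio, n(Mg(OH)2) = 1/2 × 0.0852 = 0.0426 mol
mass of Mg(OH)2 = 0.0426 × 58.32 = 2.48 g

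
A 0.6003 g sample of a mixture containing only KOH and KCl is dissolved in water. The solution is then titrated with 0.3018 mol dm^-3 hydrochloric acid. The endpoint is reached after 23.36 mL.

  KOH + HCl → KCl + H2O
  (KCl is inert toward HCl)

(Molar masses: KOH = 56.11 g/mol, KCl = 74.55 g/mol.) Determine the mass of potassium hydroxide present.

0.3956 g

n(HCl) = 0.02336 × 0.3018 = 7.050 × 10^-3 mol
Let x = n(KOH), y = n(KCl).
Titrant: 1x = 7.050 × 10^-3;  mass: 56.11x + 74.55y = 0.6003
Solving, x = 7.050 × 10^-3 mol, y = 2.746 × 10^-3 mol
mass of KOH = 7.050 × 10^-3 × 56.11 = 0.3956 g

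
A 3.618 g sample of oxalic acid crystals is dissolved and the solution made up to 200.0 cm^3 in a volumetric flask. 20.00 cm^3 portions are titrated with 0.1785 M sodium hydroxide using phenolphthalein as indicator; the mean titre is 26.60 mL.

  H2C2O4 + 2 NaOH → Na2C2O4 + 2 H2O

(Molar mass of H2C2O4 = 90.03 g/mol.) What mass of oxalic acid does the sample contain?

2.137 g

n(NaOH) per titration = 0.02660 × 0.1785 = 4.748 × 10^-3 mol
From the 1:2 ratio, n(H2C2O4) in each aliquot = 1/2 × 4.748 × 10^-3 = 2.374 × 10^-3 mol
n(H2C2O4) in the whole flask = 2.374 × 10^-3 × 200.0/20.00 = 0.02374 mol
mass of H2C2O4 = 0.02374 × 90.03 = 2.137 g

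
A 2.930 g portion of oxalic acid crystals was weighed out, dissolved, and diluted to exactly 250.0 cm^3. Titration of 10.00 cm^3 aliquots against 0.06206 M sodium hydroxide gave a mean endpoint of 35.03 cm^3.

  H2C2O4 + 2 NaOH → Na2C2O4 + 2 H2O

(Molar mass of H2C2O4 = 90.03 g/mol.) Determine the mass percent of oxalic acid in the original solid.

83.50 %

n(NaOH) per titration = 0.03503 × 0.06206 = 2.174 × 10^-3 mol
From the 1:2 ratio, n(H2C2O4) in each aliquot = 1/2 × 2.174 × 10^-3 = 1.087 × 10^-3 mol
n(H2C2O4) in the whole flask = 1.087 × 10^-3 × 250.0/10.00 = 0.02717 mol
mass of H2C2O4 = 0.02717 × 90.03 = 2.447 g
% H2C2O4 = 2.447 / 2.930 × 100 = 83.50 %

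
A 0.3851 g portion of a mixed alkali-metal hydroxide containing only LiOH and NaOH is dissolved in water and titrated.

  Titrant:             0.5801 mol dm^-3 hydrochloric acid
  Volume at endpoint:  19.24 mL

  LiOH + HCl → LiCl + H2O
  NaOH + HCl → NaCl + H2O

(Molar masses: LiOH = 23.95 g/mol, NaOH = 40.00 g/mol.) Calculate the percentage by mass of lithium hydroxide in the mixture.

n(HCl) = 0.01924 × 0.5801 = 0.01116 mol
Let x = n(LiOH), y = n(NaOH).
Titrant: 1x + 1y = 0.01116;  mass: 23.95x + 40.00y = 0.3851
Solving, x = 3.822 × 10^-3 mol, y = 7.339 × 10^-3 mol
mass of LiOH = 3.822 × 10^-3 × 23.95 = 0.09154 g
% LiOH = 0.09154 / 0.3851 × 100 = 23.77 %

23.77 %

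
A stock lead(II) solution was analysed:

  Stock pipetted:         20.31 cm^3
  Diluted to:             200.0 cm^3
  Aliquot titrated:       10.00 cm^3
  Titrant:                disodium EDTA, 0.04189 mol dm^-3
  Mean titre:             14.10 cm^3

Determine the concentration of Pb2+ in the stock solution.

0.5816 mol/L

Pb^2+ + EDTA^4- → [Pb(EDTA)]^2-
n(EDTA) = 0.01410 × 0.04189 = 5.906 × 10^-4 mol
n(Pb2+) in the aliquot = 5.906 × 10^-4 mol (1:1 ratio)
[Pb2+]_dilute = 5.906 × 10^-4 / 0.01000 = 0.05906 mol/L
Dilution factor = 200.0 / 20.31 = 9.847
[Pb2+]_stock = 0.05906 × 9.847 = 0.5816 mol/L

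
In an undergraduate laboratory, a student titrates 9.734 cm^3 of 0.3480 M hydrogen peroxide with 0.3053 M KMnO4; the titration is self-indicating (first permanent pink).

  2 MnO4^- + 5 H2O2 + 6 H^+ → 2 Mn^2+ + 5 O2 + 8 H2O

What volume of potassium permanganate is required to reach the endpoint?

4.438 mL

n(H2O2) = 0.009734 L × 0.3480 mol/L = 3.387 × 10^-3 mol
From the 2:5 stoichiometry, n(KMnO4) = 2/5 × 3.387 × 10^-3 = 1.355 × 10^-3 mol
V(KMnO4) = 1.355 × 10^-3 mol / 0.3053 mol/L = 0.004438 L = 4.438 mL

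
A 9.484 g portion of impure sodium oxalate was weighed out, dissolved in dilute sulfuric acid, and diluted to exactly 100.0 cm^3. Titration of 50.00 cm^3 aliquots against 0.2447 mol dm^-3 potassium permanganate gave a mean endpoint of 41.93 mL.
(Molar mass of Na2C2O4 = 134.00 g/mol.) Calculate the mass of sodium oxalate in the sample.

6.874 g

2 MnO4^- + 5 C2O4^2- + 16 H^+ → 2 Mn^2+ + 10 CO2 + 8 H2O
n(KMnO4) per titration = 0.04193 × 0.2447 = 0.01026 mol
From the 5:2 ratio, n(Na2C2O4) in each aliquot = 5/2 × 0.01026 = 0.02565 mol
n(Na2C2O4) in the whole flask = 0.02565 × 100.0/50.00 = 0.05130 mol
mass of Na2C2O4 = 0.05130 × 134.00 = 6.874 g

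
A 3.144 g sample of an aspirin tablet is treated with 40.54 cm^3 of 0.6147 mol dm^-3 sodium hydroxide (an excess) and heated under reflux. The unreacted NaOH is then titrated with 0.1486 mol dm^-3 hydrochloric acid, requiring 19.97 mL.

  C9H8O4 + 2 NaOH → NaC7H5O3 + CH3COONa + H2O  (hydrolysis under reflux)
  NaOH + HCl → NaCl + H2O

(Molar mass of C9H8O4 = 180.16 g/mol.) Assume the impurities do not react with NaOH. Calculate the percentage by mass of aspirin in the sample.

62.90 %

n(NaOH) added = 0.04054 × 0.6147 = 0.02492 mol
n(HCl) used in back-titration = 0.01997 × 0.1486 = 2.968 × 10^-3 mol
n(NaOH) left over = 2.968 × 10^-3 mol (1:1 ratio)
n(NaOH) consumed by analyte = 0.02492 − 2.968 × 10^-3 = 0.02195 mol
From the 1:2 ratio, n(C9H8O4) = 1/2 × 0.02195 = 0.01098 mol
mass of C9H8O4 = 0.01098 × 180.16 = 1.977 g
% C9H8O4 = 1.977 / 3.144 × 100 = 62.90 %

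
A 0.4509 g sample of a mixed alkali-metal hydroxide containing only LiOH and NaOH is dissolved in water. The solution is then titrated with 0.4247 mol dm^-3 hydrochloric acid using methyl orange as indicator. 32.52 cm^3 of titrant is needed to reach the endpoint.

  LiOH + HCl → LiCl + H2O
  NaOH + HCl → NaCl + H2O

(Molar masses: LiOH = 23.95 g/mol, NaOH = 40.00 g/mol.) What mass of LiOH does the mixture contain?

n(HCl) = 0.03252 × 0.4247 = 0.01381 mol
Let x = n(LiOH), y = n(NaOH).
Titrant: 1x + 1y = 0.01381;  mass: 23.95x + 40.00y = 0.4509
Solving, x = 6.327 × 10^-3 mol, y = 7.484 × 10^-3 mol
mass of LiOH = 6.327 × 10^-3 × 23.95 = 0.1515 g

0.1515 g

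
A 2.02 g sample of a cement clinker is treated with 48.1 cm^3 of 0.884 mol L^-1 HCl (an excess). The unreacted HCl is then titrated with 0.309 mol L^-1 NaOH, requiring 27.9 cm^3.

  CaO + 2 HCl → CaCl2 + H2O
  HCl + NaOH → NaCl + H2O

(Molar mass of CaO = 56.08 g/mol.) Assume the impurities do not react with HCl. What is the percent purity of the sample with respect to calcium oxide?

47.1 %

n(HCl) added = 0.0481 × 0.884 = 0.0425 mol
n(NaOH) used in back-titration = 0.0279 × 0.309 = 8.62 × 10^-3 mol
n(HCl) left over = 8.62 × 10^-3 mol (1:1 ratio)
n(HCl) consumed by analyte = 0.0425 − 8.62 × 10^-3 = 0.0339 mol
From the 1:2 ratio, n(CaO) = 1/2 × 0.0339 = 0.0169 mol
mass of CaO = 0.0169 × 56.08 = 0.951 g
% CaO = 0.951 / 2.02 × 100 = 47.1 %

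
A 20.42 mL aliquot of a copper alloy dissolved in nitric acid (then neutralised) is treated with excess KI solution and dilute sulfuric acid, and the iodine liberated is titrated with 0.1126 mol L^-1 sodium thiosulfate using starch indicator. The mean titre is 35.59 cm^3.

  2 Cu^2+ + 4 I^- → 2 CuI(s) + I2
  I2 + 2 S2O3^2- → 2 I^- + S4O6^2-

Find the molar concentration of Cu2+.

0.1963 mol/L

n(S2O3^2-) = 0.03559 × 0.1126 = 4.007 × 10^-3 mol
n(I2) = n(S2O3^2-)/2 = 2.004 × 10^-3 mol
From the 2:1 ratio, n(Cu2+) in the aliquot = 2/1 × 2.004 × 10^-3 = 4.007 × 10^-3 mol
[Cu2+] = 4.007 × 10^-3 / 0.02042 = 0.1963 mol/L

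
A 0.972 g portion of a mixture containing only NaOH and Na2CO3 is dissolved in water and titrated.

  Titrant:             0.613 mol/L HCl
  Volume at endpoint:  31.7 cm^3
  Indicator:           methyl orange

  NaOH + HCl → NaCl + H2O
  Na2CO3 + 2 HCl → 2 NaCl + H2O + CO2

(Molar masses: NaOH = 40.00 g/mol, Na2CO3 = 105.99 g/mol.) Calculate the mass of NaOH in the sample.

0.178 g

n(HCl) = 0.0317 × 0.613 = 0.0194 mol
Let x = n(NaOH), y = n(Na2CO3).
Titrant: 1x + 2y = 0.0194;  mass: 40.00x + 105.99y = 0.972
Solving, x = 4.45 × 10^-3 mol, y = 7.49 × 10^-3 mol
mass of NaOH = 4.45 × 10^-3 × 40.00 = 0.178 g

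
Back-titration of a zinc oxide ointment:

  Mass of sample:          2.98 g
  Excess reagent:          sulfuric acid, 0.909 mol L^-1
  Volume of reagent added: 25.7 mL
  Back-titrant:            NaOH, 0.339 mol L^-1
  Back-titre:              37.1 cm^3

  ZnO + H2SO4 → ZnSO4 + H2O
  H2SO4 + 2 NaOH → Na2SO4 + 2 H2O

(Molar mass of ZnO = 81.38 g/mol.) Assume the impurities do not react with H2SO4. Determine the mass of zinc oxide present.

1.39 g

n(H2SO4) added = 0.0257 × 0.909 = 0.0234 mol
n(NaOH) used in back-titration = 0.0371 × 0.339 = 0.0126 mol
From the 1:2 ratio, n(H2SO4) left over = 1/2 × 0.0126 = 6.29 × 10^-3 mol
n(H2SO4) consumed by analyte = 0.0234 − 6.29 × 10^-3 = 0.0171 mol
n(ZnO) = 0.0171 mol (1:1 ratio)
mass of ZnO = 0.0171 × 81.38 = 1.39 g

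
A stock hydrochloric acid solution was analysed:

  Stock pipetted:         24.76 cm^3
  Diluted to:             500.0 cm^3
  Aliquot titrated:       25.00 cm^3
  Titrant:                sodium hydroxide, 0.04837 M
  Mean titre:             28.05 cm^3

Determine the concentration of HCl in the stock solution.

1.096 M

HCl + NaOH → NaCl + H2O
n(NaOH) = 0.02805 × 0.04837 = 1.357 × 10^-3 mol
n(HCl) in the aliquot = 1.357 × 10^-3 mol (1:1 ratio)
[HCl]_dilute = 1.357 × 10^-3 / 0.02500 = 0.05427 mol/L
Dilution factor = 500.0 / 24.76 = 20.19
[HCl]_stock = 0.05427 × 20.19 = 1.096 mol/L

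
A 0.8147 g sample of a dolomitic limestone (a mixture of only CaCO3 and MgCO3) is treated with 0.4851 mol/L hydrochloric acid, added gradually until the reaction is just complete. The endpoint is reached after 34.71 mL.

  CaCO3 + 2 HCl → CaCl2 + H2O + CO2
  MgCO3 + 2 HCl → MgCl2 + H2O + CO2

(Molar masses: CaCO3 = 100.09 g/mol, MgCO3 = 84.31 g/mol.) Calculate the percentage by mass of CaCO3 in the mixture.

n(HCl) = 0.03471 × 0.4851 = 0.01684 mol
Let x = n(CaCO3), y = n(MgCO3).
Titrant: 2x + 2y = 0.01684;  mass: 100.09x + 84.31y = 0.8147
Solving, x = 6.648 × 10^-3 mol, y = 1.771 × 10^-3 mol
mass of CaCO3 = 6.648 × 10^-3 × 100.09 = 0.6654 g
% CaCO3 = 0.6654 / 0.8147 × 100 = 81.67 %

81.67 %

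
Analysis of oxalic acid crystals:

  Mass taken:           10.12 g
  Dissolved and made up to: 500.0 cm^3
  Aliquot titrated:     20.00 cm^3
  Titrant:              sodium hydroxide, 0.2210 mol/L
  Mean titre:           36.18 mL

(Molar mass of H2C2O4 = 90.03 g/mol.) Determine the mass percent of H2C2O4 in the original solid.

H2C2O4 + 2 NaOH → Na2C2O4 + 2 H2O
n(NaOH) per titration = 0.03618 × 0.2210 = 7.996 × 10^-3 mol
From the 1:2 ratio, n(H2C2O4) in each aliquot = 1/2 × 7.996 × 10^-3 = 3.998 × 10^-3 mol
n(H2C2O4) in the whole flask = 3.998 × 10^-3 × 500.0/20.00 = 0.09995 mol
mass of H2C2O4 = 0.09995 × 90.03 = 8.998 g
% H2C2O4 = 8.998 / 10.12 × 100 = 88.92 %

88.92 %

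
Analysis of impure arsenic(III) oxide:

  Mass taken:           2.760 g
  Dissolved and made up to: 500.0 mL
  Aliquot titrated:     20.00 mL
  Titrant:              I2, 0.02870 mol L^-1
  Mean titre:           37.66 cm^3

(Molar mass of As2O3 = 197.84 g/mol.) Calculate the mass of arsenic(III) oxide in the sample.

2.673 g

As2O3 + 2 I2 + 2 H2O → As2O5 + 4 HI
n(I2) per titration = 0.03766 × 0.02870 = 1.081 × 10^-3 mol
From the 1:2 ratio, n(As2O3) in each aliquot = 1/2 × 1.081 × 10^-3 = 5.404 × 10^-4 mol
n(As2O3) in the whole flask = 5.404 × 10^-4 × 500.0/20.00 = 0.01351 mol
mass of As2O3 = 0.01351 × 197.84 = 2.673 g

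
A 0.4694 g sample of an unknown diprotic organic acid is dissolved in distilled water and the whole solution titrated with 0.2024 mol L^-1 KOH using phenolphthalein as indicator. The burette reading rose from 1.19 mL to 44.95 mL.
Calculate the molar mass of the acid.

n(KOH) = 0.04376 L × 0.2024 mol/L = 8.857 × 10^-3 mol
From the 1:2 ratio, n(H2A) = 1/2 × 8.857 × 10^-3 = 4.429 × 10^-3 mol
M = m / n = 0.4694 g / 4.429 × 10^-3 mol = 106.0 g/mol

106.0 g/mol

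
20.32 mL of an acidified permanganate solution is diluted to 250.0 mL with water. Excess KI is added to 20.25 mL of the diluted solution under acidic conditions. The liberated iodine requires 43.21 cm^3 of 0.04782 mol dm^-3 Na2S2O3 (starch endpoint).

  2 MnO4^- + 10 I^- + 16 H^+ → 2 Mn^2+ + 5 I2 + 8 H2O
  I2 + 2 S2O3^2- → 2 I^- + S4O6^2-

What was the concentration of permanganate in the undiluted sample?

0.2511 mol/L

n(S2O3^2-) = 0.04321 × 0.04782 = 2.066 × 10^-3 mol
n(I2) = n(S2O3^2-)/2 = 1.033 × 10^-3 mol
From the 2:5 ratio, n(MnO4^-) in the aliquot = 2/5 × 1.033 × 10^-3 = 4.133 × 10^-4 mol
[MnO4^-]_dilute = 4.133 × 10^-4 / 0.02025 = 0.02041 mol/L
[MnO4^-]_original = 0.02041 × 250.0/20.32 = 0.2511 mol/L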